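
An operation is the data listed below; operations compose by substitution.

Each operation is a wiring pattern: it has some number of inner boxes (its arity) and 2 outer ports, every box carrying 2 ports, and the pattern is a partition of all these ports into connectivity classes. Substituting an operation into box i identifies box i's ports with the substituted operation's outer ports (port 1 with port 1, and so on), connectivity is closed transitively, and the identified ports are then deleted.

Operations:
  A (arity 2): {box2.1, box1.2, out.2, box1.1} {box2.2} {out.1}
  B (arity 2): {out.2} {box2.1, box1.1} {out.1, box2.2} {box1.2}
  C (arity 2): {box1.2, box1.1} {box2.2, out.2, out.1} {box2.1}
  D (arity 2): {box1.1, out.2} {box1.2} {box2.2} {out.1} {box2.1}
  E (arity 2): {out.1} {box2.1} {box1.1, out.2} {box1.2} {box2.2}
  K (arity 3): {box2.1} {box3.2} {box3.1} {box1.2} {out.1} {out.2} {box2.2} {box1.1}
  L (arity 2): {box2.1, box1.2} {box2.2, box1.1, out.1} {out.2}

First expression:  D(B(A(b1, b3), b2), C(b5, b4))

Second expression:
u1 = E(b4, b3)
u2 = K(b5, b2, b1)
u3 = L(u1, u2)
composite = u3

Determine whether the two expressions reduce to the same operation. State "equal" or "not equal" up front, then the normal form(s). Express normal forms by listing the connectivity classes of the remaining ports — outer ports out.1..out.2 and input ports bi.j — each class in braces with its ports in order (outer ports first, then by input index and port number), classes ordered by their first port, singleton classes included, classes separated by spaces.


not equal — first {out.1} {out.2, b2.2} {b1.1, b1.2, b3.1} {b2.1} {b3.2} {b4.1} {b4.2} {b5.1, b5.2}, second {out.1} {out.2} {b1.1} {b1.2} {b2.1} {b2.2} {b3.1} {b3.2} {b4.1} {b4.2} {b5.1} {b5.2}

In normal form, the first expression is {out.1} {out.2, b2.2} {b1.1, b1.2, b3.1} {b2.1} {b3.2} {b4.1} {b4.2} {b5.1, b5.2}
In normal form, the second expression is {out.1} {out.2} {b1.1} {b1.2} {b2.1} {b2.2} {b3.1} {b3.2} {b4.1} {b4.2} {b5.1} {b5.2}
Different reductions; not equal.


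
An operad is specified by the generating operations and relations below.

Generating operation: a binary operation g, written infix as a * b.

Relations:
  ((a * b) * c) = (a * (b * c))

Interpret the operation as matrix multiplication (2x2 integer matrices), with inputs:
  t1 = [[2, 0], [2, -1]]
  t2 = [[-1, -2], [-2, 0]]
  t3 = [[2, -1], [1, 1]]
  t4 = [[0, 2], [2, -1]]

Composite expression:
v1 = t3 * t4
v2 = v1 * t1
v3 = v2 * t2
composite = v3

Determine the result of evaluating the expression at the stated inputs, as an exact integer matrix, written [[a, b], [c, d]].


[[4, -12], [-4, -12]]


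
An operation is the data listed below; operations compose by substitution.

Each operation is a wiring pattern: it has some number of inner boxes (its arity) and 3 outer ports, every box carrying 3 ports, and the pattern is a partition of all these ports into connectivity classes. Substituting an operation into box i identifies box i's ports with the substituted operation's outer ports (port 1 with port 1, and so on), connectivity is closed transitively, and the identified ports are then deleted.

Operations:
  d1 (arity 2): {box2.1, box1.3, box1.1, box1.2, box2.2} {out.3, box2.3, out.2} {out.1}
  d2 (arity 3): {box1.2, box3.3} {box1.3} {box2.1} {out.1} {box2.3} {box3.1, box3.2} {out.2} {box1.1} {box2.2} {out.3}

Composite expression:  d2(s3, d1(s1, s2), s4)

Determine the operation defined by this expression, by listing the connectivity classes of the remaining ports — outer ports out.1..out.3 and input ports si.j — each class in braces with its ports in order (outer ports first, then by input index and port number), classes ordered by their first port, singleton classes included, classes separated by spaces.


{out.1} {out.2} {out.3} {s1.1, s1.2, s1.3, s2.1, s2.2} {s2.3} {s3.1} {s3.2, s4.3} {s3.3} {s4.1, s4.2}

Reachability decides: close wires over d2-identified ports.
composing d1 on (s1, s2), with out.j its own outer ports: {out.1} {out.2, out.3, s2.3} {s1.1, s1.2, s1.3, s2.1, s2.2}
composing d2 on (s3, s1, s2, s4), with out.j its own outer ports: {out.1} {out.2} {out.3} {s1.1, s1.2, s1.3, s2.1, s2.2} {s2.3} {s3.1} {s3.2, s4.3} {s3.3} {s4.1, s4.2}


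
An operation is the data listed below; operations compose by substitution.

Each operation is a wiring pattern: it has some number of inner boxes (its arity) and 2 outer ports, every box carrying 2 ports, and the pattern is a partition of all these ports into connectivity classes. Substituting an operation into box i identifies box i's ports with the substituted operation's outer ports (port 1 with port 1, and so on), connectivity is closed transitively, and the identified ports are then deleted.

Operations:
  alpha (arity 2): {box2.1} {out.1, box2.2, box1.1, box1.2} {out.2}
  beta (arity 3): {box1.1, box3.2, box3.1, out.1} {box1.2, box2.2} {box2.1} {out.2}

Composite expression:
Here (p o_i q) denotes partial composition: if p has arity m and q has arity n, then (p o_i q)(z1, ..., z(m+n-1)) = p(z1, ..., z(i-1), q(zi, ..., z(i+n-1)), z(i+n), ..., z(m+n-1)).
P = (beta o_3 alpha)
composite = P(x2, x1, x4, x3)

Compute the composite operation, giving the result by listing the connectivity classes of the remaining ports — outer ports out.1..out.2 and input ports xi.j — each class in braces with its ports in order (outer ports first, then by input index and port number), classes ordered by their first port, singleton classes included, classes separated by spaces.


Reachability decides: close wires over beta-identified ports.
stage alpha: inputs (x4, x3), connectivity {out.1, x3.2, x4.1, x4.2} {out.2} {x3.1}, out.j its boundary
stage beta: inputs (x2, x1, x4, x3), connectivity {out.1, x2.1, x3.2, x4.1, x4.2} {out.2} {x1.1} {x1.2, x2.2} {x3.1}, out.j its boundary

{out.1, x2.1, x3.2, x4.1, x4.2} {out.2} {x1.1} {x1.2, x2.2} {x3.1}


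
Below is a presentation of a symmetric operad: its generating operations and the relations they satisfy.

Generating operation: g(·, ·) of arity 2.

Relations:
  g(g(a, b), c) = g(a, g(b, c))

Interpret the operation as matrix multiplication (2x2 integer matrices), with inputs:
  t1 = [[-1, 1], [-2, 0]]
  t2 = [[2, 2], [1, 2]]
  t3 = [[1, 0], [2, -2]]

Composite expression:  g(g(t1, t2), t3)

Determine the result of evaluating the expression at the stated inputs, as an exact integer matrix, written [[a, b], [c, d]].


[[-1, 0], [-12, 8]]

g(t1, t2) = [[-1, 0], [-4, -4]]
g(g(t1, t2), t3) = [[-1, 0], [-12, 8]]


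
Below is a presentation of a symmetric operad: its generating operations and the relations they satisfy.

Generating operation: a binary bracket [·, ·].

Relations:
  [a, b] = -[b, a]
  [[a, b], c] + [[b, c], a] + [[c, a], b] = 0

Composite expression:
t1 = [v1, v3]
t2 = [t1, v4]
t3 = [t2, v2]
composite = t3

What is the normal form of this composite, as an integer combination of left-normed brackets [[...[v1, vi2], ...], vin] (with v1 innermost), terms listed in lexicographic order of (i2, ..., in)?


Expand each bracket as ab - ba; the v1-initial words give the coefficients.
Composite bracket: [[[v1, v3], v4], v2]
Expanding via [a, b] = ab - ba: 8 signed words (2^3 = 8).
Words beginning with v1 determine it all:
  from v1v3v4v2, sign +1: term +[[[v1, v3], v4], v2]

[[[v1, v3], v4], v2]


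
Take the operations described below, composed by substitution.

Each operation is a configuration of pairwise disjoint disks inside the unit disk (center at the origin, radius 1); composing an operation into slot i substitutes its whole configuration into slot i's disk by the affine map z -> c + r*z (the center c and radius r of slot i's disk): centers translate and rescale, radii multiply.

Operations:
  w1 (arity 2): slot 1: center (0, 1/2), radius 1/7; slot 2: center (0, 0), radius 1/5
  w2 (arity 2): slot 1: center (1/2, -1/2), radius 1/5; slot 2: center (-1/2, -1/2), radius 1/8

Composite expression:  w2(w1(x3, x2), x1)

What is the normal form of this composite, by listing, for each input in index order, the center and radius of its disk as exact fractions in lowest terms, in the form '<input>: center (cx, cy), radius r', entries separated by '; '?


x1: center (-1/2, -1/2), radius 1/8; x2: center (1/2, -1/2), radius 1/25; x3: center (1/2, -2/5), radius 1/35


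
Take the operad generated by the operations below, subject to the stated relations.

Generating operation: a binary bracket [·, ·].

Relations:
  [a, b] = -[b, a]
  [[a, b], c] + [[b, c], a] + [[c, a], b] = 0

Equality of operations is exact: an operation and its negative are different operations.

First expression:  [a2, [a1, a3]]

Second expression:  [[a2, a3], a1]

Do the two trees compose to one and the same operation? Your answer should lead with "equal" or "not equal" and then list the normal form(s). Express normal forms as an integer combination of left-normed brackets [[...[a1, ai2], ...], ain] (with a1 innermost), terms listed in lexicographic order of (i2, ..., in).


The first expression, normalized: -[[a1, a3], a2]
The second expression, normalized: -[[a1, a2], a3] + [[a1, a3], a2]
Different reductions; not equal.

not equal; first: -[[a1, a3], a2]; second: -[[a1, a2], a3] + [[a1, a3], a2]


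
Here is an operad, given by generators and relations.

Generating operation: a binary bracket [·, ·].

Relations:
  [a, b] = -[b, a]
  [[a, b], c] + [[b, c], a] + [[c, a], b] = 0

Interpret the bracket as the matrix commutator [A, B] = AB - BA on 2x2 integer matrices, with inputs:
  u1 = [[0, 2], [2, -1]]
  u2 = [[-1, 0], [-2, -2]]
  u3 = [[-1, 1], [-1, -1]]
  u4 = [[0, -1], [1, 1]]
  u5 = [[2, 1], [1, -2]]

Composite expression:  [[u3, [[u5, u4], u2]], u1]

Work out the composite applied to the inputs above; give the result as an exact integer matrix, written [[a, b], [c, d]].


[[0, 36], [-36, 0]]

[u5, u4] = [[2, -3], [-5, -2]]
[[u5, u4], u2] = [[6, 3], [3, -6]]
[u3, [[u5, u4], u2]] = [[6, -12], [-12, -6]]
[[u3, [[u5, u4], u2]], u1] = [[0, 36], [-36, 0]]


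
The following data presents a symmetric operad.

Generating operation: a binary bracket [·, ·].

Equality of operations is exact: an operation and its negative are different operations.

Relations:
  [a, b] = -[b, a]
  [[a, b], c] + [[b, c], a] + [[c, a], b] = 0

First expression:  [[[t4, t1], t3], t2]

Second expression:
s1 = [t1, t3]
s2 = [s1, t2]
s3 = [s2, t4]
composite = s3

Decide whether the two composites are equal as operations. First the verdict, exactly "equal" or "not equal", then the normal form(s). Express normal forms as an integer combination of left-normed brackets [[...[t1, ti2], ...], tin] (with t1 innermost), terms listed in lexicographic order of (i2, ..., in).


Normal form of the first expression: -[[[t1, t4], t3], t2]
Normal form of the second expression: [[[t1, t3], t2], t4]
Different reductions; not equal.

not equal; first: -[[[t1, t4], t3], t2]; second: [[[t1, t3], t2], t4]


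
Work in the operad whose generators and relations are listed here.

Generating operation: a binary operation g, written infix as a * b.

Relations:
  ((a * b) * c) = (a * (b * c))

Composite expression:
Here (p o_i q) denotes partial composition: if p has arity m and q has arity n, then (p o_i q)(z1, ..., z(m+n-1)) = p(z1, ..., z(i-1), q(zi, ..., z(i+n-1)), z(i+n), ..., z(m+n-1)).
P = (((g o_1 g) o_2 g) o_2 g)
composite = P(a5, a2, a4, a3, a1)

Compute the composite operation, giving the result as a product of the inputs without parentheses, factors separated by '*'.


a5 * a2 * a4 * a3 * a1

All parenthesizations of g agree; list the a-inputs left to right.
(a2 * a4) linearizes to a2 * a4
((a2 * a4) * a3) linearizes to a2 * a4 * a3
(a5 * ((a2 * a4) * a3)) linearizes to a5 * a2 * a4 * a3
((a5 * ((a2 * a4) * a3)) * a1) linearizes to a5 * a2 * a4 * a3 * a1


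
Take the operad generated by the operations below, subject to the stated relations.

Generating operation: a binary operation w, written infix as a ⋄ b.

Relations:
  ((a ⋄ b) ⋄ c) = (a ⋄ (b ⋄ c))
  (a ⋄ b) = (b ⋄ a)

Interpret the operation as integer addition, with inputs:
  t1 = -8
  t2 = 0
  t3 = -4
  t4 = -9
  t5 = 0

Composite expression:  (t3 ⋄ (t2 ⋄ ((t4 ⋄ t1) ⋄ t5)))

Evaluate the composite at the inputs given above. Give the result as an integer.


-21

(t4 ⋄ t1) = -17
((t4 ⋄ t1) ⋄ t5) = -17
(t2 ⋄ ((t4 ⋄ t1) ⋄ t5)) = -17
(t3 ⋄ (t2 ⋄ ((t4 ⋄ t1) ⋄ t5))) = -21


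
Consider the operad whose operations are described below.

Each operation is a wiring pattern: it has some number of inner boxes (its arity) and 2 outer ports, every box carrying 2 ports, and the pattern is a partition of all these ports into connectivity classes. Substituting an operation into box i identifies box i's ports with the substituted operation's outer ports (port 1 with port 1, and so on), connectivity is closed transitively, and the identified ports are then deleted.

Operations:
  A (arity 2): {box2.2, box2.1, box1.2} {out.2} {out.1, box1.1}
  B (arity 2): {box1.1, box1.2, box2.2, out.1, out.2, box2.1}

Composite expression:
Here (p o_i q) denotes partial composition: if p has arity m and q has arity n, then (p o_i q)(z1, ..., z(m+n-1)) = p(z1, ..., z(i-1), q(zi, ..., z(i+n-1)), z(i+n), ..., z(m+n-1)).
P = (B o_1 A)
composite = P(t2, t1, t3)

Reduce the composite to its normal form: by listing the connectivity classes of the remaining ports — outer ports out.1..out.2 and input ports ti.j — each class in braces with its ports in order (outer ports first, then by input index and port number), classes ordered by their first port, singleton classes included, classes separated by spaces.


{out.1, out.2, t2.1, t3.1, t3.2} {t1.1, t1.2, t2.2}

Two ports join when wires chain via B-identified ports.
the subtree at A composes to {out.1, t2.1} {out.2} {t1.1, t1.2, t2.2} on (t2, t1); out.j = own outer ports
the subtree at B composes to {out.1, out.2, t2.1, t3.1, t3.2} {t1.1, t1.2, t2.2} on (t2, t1, t3); out.j = own outer ports


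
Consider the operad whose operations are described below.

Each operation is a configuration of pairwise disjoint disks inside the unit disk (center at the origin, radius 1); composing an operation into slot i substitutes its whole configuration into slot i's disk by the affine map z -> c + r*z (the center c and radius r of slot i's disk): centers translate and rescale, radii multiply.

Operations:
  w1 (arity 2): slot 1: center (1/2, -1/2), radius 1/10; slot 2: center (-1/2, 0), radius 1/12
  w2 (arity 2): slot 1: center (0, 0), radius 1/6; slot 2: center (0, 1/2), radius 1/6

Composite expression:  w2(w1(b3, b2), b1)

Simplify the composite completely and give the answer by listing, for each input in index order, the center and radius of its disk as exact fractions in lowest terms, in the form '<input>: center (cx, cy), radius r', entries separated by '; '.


Nesting under w2 composes maps z -> c + r*z down each b-path.
b3: after 2 affine steps, its disk has center (1/12, -1/12), radius 1/60
b2: after 2 affine steps, its disk has center (-1/12, 0), radius 1/72
b1: after 1 affine step, its disk has center (0, 1/2), radius 1/6

b1: center (0, 1/2), radius 1/6; b2: center (-1/12, 0), radius 1/72; b3: center (1/12, -1/12), radius 1/60


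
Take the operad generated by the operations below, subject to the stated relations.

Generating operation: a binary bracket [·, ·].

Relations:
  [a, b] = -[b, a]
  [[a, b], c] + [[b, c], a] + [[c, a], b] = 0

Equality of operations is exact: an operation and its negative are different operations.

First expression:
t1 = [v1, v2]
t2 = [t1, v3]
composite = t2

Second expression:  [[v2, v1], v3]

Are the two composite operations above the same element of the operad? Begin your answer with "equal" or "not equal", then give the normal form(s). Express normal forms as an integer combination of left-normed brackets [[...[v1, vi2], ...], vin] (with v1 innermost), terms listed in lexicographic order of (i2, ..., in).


not equal; first: [[v1, v2], v3]; second: -[[v1, v2], v3]


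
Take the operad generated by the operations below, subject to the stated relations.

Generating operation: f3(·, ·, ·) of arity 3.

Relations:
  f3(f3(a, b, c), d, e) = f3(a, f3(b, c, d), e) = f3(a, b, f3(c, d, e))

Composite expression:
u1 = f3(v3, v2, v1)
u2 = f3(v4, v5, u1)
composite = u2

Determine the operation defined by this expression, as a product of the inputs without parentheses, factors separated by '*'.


v4 * v5 * v3 * v2 * v1


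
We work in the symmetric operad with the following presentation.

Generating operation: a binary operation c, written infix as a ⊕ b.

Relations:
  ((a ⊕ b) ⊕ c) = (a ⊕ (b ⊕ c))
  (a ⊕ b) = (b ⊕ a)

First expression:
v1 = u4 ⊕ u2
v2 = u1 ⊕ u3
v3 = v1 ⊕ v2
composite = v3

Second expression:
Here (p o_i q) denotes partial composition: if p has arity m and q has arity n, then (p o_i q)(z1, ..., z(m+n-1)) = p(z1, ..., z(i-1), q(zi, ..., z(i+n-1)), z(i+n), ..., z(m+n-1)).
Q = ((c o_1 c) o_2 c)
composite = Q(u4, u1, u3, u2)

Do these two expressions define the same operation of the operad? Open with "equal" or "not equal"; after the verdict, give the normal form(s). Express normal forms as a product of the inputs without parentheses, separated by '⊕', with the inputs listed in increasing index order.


equal; both compose to u1 ⊕ u2 ⊕ u3 ⊕ u4

Reducing the first expression gives u1 ⊕ u2 ⊕ u3 ⊕ u4
Reducing the second expression gives u1 ⊕ u2 ⊕ u3 ⊕ u4
The forms coincide; equal.


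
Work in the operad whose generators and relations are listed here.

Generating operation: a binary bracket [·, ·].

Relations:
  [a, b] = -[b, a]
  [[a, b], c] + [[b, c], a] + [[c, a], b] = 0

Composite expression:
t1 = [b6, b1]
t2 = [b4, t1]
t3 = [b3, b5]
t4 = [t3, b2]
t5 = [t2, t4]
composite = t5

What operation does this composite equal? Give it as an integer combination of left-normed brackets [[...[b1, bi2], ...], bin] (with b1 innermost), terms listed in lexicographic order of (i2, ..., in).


-[[[[[b1, b6], b4], b2], b3], b5] + [[[[[b1, b6], b4], b2], b5], b3] + [[[[[b1, b6], b4], b3], b5], b2] - [[[[[b1, b6], b4], b5], b3], b2]

Left-normed coefficients sit on the b1-initial expansion words.
Composite bracket: [[b4, [b6, b1]], [[b3, b5], b2]]
Full expansion: 32 signed words from ab - ba (2^5 = 32).
The b1-initial words carry the normal form:
  b1b6b4b2b3b5 (sign -1) contributes -[[[[[b1, b6], b4], b2], b3], b5]
  b1b6b4b2b5b3 (sign +1) contributes +[[[[[b1, b6], b4], b2], b5], b3]
  b1b6b4b3b5b2 (sign +1) contributes +[[[[[b1, b6], b4], b3], b5], b2]
  b1b6b4b5b3b2 (sign -1) contributes -[[[[[b1, b6], b4], b5], b3], b2]


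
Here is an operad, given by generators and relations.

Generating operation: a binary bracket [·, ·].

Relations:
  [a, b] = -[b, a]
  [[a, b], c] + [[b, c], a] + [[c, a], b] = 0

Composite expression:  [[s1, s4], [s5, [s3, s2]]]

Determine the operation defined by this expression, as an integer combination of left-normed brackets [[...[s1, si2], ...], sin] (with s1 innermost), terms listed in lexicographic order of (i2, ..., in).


[[[[s1, s4], s2], s3], s5] - [[[[s1, s4], s3], s2], s5] - [[[[s1, s4], s5], s2], s3] + [[[[s1, s4], s5], s3], s2]

Skip Jacobi rewriting: expand, keep s1-initial words, read off terms.
Composite bracket: [[s1, s4], [s5, [s3, s2]]]
The bracket unfolds into 16 signed words via [a, b] = ab - ba (2^4 = 16).
Collect the words opening with s1:
  the word s1s4s2s3s5 carries sign +1 and contributes +[[[[s1, s4], s2], s3], s5]
  the word s1s4s3s2s5 carries sign -1 and contributes -[[[[s1, s4], s3], s2], s5]
  the word s1s4s5s2s3 carries sign -1 and contributes -[[[[s1, s4], s5], s2], s3]
  the word s1s4s5s3s2 carries sign +1 and contributes +[[[[s1, s4], s5], s3], s2]


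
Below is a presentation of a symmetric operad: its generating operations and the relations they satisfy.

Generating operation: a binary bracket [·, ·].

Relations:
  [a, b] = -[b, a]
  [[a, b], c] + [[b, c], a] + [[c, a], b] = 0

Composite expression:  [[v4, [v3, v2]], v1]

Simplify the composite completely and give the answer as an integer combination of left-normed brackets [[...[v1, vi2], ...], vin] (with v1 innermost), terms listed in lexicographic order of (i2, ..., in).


A multilinear Lie element is pinned by v1-initial words (v1 innermost).
Composite bracket: [[v4, [v3, v2]], v1]
The bracket unfolds into 8 signed words via [a, b] = ab - ba (2^3 = 8).
Words beginning with v1 determine it all:
  v1v2v3v4 (sign -1) contributes -[[[v1, v2], v3], v4]
  v1v3v2v4 (sign +1) contributes +[[[v1, v3], v2], v4]
  v1v4v2v3 (sign +1) contributes +[[[v1, v4], v2], v3]
  v1v4v3v2 (sign -1) contributes -[[[v1, v4], v3], v2]

-[[[v1, v2], v3], v4] + [[[v1, v3], v2], v4] + [[[v1, v4], v2], v3] - [[[v1, v4], v3], v2]


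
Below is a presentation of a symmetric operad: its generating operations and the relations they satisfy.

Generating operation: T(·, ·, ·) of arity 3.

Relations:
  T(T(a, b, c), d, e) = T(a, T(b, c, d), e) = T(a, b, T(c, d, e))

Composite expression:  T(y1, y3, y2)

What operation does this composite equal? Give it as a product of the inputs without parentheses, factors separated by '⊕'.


y1 ⊕ y3 ⊕ y2

The T-tree's shape is irrelevant; the y-reading-order decides.
T(y1, y3, y2) linearizes to y1 ⊕ y3 ⊕ y2


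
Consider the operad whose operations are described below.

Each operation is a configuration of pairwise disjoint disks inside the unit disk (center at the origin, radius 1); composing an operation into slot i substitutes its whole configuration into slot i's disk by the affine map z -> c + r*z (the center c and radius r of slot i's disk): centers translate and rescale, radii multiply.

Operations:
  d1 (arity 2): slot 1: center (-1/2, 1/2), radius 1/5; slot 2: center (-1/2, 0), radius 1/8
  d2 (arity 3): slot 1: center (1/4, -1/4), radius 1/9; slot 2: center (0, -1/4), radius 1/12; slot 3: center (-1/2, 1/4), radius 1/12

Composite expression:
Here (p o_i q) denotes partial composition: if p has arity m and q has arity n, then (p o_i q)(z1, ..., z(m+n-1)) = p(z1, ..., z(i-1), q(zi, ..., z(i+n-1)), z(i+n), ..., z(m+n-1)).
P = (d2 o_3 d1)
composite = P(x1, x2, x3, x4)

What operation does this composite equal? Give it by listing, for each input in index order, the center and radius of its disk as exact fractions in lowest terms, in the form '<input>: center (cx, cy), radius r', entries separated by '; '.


x1: center (1/4, -1/4), radius 1/9; x2: center (0, -1/4), radius 1/12; x3: center (-13/24, 7/24), radius 1/60; x4: center (-13/24, 1/4), radius 1/96

Each x-disk chains the slot maps above it in d2; radii multiply.
x1: after 1 affine step, its disk has center (1/4, -1/4), radius 1/9
x2: after 1 affine step, its disk has center (0, -1/4), radius 1/12
x3: after 2 affine steps, its disk has center (-13/24, 7/24), radius 1/60
x4: after 2 affine steps, its disk has center (-13/24, 1/4), radius 1/96


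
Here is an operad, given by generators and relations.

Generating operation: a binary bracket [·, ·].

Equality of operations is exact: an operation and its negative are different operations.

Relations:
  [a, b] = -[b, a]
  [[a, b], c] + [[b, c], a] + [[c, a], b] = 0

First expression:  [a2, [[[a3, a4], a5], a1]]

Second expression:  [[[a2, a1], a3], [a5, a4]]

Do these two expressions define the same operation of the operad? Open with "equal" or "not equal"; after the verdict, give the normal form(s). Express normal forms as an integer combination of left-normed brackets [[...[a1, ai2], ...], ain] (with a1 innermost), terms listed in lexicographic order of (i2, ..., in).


The first expression, normalized: [[[[a1, a3], a4], a5], a2] - [[[[a1, a4], a3], a5], a2] - [[[[a1, a5], a3], a4], a2] + [[[[a1, a5], a4], a3], a2]
The second expression, normalized: [[[[a1, a2], a3], a4], a5] - [[[[a1, a2], a3], a5], a4]
Different reductions; not equal.

not equal; the first gives [[[[a1, a3], a4], a5], a2] - [[[[a1, a4], a3], a5], a2] - [[[[a1, a5], a3], a4], a2] + [[[[a1, a5], a4], a3], a2] and the second [[[[a1, a2], a3], a4], a5] - [[[[a1, a2], a3], a5], a4]


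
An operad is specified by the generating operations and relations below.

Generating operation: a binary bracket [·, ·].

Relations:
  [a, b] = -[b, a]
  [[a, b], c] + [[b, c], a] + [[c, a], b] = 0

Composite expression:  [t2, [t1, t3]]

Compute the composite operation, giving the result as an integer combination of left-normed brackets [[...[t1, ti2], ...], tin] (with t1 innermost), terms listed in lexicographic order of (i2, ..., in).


-[[t1, t3], t2]

Skip Jacobi rewriting: expand, keep t1-initial words, read off terms.
Composite bracket: [t2, [t1, t3]]
Applying ab - ba throughout gives 4 signed words (2^2 = 4).
Only words starting with t1 matter:
  t1t3t2 (sign -1) contributes -[[t1, t3], t2]


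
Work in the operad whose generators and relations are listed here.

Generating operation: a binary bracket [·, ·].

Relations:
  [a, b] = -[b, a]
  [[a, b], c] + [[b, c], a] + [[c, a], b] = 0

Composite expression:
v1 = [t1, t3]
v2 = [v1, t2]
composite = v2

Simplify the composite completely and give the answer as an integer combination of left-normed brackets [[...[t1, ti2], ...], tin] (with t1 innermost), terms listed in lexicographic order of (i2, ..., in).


[[t1, t3], t2]

Skip Jacobi rewriting: expand, keep t1-initial words, read off terms.
Composite bracket: [[t1, t3], t2]
Full expansion: 4 signed words from ab - ba (2^2 = 4).
Words beginning with t1 determine it all:
  t1t3t2 (sign +1) contributes +[[t1, t3], t2]


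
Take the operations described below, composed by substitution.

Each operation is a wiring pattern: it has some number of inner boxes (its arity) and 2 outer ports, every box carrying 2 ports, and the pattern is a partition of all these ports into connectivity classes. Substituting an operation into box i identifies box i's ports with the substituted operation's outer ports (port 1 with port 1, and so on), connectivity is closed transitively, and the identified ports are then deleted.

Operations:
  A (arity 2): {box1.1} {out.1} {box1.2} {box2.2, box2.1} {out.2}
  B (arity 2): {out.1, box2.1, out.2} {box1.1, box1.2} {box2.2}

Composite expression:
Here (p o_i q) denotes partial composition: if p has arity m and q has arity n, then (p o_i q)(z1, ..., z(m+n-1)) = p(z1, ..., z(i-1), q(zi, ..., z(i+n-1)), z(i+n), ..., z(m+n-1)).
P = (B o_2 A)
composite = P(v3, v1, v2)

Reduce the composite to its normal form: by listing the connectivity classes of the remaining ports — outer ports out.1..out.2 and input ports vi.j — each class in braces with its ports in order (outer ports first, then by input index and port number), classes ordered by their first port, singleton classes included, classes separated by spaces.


{out.1, out.2} {v1.1} {v1.2} {v2.1, v2.2} {v3.1, v3.2}


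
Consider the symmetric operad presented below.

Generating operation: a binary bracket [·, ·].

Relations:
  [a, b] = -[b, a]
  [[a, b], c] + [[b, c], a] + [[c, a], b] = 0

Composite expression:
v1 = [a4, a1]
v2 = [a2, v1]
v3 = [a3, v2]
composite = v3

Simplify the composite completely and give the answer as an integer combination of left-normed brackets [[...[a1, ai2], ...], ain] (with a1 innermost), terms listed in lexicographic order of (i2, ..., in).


-[[[a1, a4], a2], a3]

Skip Jacobi rewriting: expand, keep a1-initial words, read off terms.
Composite bracket: [a3, [a2, [a4, a1]]]
The bracket unfolds into 8 signed words via [a, b] = ab - ba (2^3 = 8).
Keep just the words that open with a1:
  a1a4a2a3 (sign -1) contributes -[[[a1, a4], a2], a3]


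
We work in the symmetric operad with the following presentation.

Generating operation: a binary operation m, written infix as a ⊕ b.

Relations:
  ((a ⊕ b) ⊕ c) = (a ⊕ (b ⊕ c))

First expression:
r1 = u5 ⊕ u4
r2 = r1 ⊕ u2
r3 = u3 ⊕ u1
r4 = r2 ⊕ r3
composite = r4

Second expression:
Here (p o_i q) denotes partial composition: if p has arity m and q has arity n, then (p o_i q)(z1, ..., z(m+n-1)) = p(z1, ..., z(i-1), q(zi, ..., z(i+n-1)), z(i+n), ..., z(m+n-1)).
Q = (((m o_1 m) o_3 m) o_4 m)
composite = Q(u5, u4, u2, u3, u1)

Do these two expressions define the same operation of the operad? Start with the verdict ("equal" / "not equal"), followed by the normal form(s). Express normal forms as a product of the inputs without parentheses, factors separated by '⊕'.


equal — both sides give u5 ⊕ u4 ⊕ u2 ⊕ u3 ⊕ u1

The first expression reduces to u5 ⊕ u4 ⊕ u2 ⊕ u3 ⊕ u1
The second expression reduces to u5 ⊕ u4 ⊕ u2 ⊕ u3 ⊕ u1
The normal forms match — equal.


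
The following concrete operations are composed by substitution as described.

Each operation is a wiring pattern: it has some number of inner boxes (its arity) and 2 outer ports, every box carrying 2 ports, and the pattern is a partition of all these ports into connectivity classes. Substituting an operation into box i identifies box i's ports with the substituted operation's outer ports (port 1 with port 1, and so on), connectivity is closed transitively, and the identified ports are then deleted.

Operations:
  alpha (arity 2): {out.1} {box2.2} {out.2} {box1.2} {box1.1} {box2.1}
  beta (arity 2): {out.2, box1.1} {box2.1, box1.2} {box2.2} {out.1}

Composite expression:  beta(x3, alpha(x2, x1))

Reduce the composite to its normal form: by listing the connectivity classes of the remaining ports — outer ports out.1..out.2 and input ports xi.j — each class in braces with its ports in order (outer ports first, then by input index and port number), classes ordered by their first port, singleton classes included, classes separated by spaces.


Substituting into beta glues patterns; closure does the rest.
alpha over (x2, x1) gives {out.1} {out.2} {x1.1} {x1.2} {x2.1} {x2.2}, out.j being that stage's outer ports
beta over (x3, x2, x1) gives {out.1} {out.2, x3.1} {x1.1} {x1.2} {x2.1} {x2.2} {x3.2}, out.j being that stage's outer ports

{out.1} {out.2, x3.1} {x1.1} {x1.2} {x2.1} {x2.2} {x3.2}


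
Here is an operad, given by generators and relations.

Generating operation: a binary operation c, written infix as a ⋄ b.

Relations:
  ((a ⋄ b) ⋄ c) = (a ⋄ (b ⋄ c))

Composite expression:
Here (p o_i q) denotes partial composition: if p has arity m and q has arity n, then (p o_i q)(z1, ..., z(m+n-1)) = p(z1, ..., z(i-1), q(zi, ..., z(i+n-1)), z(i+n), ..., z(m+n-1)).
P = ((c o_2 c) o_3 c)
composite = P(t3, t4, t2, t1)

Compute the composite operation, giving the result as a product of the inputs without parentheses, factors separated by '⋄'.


t3 ⋄ t4 ⋄ t2 ⋄ t1

Every regrouping of c is equal, so read the t-inputs in written order.
(t2 ⋄ t1) collapses to t2 ⋄ t1
(t4 ⋄ (t2 ⋄ t1)) collapses to t4 ⋄ t2 ⋄ t1
(t3 ⋄ (t4 ⋄ (t2 ⋄ t1))) collapses to t3 ⋄ t4 ⋄ t2 ⋄ t1


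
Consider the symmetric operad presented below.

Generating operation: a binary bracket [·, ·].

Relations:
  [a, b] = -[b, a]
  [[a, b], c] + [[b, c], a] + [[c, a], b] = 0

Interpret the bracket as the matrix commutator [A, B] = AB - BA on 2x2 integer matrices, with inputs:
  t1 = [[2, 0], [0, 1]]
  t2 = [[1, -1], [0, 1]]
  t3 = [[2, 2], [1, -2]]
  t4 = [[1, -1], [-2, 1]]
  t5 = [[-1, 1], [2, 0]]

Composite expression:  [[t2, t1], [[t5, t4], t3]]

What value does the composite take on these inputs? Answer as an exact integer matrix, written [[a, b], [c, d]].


[[-8, -10], [0, 8]]

[t2, t1] = [[0, 1], [0, 0]]
[t5, t4] = [[0, 1], [-2, 0]]
[[t5, t4], t3] = [[5, -4], [-8, -5]]
[[t2, t1], [[t5, t4], t3]] = [[-8, -10], [0, 8]]


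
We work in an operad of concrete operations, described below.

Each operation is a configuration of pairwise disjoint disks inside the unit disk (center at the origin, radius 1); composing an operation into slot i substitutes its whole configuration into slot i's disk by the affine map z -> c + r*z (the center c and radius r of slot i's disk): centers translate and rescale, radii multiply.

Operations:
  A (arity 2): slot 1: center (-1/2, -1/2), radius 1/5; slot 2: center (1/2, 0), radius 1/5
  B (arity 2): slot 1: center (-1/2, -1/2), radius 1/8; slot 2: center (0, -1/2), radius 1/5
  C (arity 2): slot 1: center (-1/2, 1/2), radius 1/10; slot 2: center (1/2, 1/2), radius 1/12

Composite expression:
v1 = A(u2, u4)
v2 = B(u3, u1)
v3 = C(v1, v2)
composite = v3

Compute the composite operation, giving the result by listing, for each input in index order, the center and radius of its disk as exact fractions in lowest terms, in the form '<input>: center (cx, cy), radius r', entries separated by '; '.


u1: center (1/2, 11/24), radius 1/60; u2: center (-11/20, 9/20), radius 1/50; u3: center (11/24, 11/24), radius 1/96; u4: center (-9/20, 1/2), radius 1/50


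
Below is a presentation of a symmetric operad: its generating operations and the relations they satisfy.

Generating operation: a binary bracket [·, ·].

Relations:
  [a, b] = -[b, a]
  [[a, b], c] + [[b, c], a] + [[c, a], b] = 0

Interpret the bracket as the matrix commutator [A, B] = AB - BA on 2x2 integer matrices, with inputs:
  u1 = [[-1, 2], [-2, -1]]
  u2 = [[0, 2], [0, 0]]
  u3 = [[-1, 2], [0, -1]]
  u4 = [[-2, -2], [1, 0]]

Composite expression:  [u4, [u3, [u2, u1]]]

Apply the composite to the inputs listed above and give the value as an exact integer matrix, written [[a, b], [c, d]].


[[-16, -32], [0, 16]]

[u2, u1] = [[-4, 0], [0, 4]]
[u3, [u2, u1]] = [[0, 16], [0, 0]]
[u4, [u3, [u2, u1]]] = [[-16, -32], [0, 16]]


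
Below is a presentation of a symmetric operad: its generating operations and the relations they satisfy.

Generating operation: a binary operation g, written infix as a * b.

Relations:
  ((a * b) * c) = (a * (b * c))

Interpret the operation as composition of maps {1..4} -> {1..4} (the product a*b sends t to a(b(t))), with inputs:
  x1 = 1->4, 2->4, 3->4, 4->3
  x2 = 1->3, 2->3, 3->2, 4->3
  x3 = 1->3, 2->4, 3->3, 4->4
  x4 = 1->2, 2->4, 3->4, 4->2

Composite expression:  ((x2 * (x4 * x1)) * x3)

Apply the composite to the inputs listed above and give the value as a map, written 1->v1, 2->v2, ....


1->3, 2->3, 3->3, 4->3

(x4 * x1) = 1->2, 2->2, 3->2, 4->4
(x2 * (x4 * x1)) = 1->3, 2->3, 3->3, 4->3
((x2 * (x4 * x1)) * x3) = 1->3, 2->3, 3->3, 4->3


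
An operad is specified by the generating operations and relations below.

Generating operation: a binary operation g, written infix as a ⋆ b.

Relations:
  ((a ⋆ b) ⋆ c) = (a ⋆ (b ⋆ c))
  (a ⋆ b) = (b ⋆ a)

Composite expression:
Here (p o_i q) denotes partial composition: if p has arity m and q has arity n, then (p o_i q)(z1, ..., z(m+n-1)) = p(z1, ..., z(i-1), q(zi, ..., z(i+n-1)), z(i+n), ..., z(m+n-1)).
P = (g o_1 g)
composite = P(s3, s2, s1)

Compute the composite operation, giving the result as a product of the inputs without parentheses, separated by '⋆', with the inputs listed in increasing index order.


s1 ⋆ s2 ⋆ s3

Key point: g commutes, so take the s-inputs in any fixed order.
(s3 ⋆ s2) linearizes to s3 ⋆ s2
((s3 ⋆ s2) ⋆ s1) linearizes to s3 ⋆ s2 ⋆ s1
reordering the factors by index: s1 ⋆ s2 ⋆ s3


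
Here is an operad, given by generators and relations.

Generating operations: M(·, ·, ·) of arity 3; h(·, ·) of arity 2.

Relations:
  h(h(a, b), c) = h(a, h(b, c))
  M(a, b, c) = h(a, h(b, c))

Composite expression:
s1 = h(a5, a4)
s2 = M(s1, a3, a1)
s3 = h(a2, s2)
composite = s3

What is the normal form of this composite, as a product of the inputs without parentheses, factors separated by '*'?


Under associativity of h, the answer is the a's in reading order.
h(a5, a4) linearizes to a5 * a4
M(h(a5, a4), a3, a1) linearizes to a5 * a4 * a3 * a1
h(a2, M(h(a5, a4), a3, a1)) linearizes to a2 * a5 * a4 * a3 * a1

a2 * a5 * a4 * a3 * a1


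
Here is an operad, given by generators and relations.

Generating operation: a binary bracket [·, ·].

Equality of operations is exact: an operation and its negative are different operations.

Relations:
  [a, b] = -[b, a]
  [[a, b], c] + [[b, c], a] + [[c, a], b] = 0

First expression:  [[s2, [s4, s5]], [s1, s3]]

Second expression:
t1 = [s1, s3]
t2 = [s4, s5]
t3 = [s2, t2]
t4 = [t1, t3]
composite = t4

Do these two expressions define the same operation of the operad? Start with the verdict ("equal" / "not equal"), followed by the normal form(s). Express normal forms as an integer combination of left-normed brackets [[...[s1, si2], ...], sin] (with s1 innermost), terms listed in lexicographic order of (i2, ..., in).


In normal form, the first expression is -[[[[s1, s3], s2], s4], s5] + [[[[s1, s3], s2], s5], s4] + [[[[s1, s3], s4], s5], s2] - [[[[s1, s3], s5], s4], s2]
In normal form, the second expression is [[[[s1, s3], s2], s4], s5] - [[[[s1, s3], s2], s5], s4] - [[[[s1, s3], s4], s5], s2] + [[[[s1, s3], s5], s4], s2]
The forms do not match — not equal.

not equal; first: -[[[[s1, s3], s2], s4], s5] + [[[[s1, s3], s2], s5], s4] + [[[[s1, s3], s4], s5], s2] - [[[[s1, s3], s5], s4], s2]; second: [[[[s1, s3], s2], s4], s5] - [[[[s1, s3], s2], s5], s4] - [[[[s1, s3], s4], s5], s2] + [[[[s1, s3], s5], s4], s2]


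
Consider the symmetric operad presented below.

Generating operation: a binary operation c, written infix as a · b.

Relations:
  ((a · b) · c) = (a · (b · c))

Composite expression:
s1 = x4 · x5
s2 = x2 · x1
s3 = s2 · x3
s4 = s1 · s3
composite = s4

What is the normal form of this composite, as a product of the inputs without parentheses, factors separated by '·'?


x4 · x5 · x2 · x1 · x3

The c-tree's shape is irrelevant; the x-reading-order decides.
(x4 · x5) reduces to x4 · x5
(x2 · x1) reduces to x2 · x1
((x2 · x1) · x3) reduces to x2 · x1 · x3
((x4 · x5) · ((x2 · x1) · x3)) reduces to x4 · x5 · x2 · x1 · x3


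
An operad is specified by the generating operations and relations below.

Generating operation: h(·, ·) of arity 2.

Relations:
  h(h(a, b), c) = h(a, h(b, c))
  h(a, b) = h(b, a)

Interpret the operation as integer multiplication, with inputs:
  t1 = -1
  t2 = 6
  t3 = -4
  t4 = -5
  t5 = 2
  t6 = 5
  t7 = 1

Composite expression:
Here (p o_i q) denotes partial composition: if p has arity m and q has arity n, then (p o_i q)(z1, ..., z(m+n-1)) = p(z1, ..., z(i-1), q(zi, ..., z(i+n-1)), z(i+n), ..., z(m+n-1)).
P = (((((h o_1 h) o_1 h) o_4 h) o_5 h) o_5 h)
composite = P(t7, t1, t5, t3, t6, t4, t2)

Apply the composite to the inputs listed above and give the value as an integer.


-1200

h(t7, t1) = -1
h(h(t7, t1), t5) = -2
h(t6, t4) = -25
h(h(t6, t4), t2) = -150
h(t3, h(h(t6, t4), t2)) = 600
h(h(h(t7, t1), t5), h(t3, h(h(t6, t4), t2))) = -1200


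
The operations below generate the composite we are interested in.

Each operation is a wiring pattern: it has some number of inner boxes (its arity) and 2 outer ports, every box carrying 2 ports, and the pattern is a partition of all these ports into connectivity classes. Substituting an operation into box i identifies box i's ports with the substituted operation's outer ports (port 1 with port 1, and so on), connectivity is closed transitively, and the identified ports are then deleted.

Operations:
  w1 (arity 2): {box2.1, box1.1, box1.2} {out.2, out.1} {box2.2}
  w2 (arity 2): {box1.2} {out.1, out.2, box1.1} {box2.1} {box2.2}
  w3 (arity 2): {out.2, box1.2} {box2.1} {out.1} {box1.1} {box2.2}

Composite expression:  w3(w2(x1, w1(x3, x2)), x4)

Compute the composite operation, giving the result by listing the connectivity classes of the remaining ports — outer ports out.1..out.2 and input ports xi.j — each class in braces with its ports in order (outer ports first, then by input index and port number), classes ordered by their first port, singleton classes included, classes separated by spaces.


Substituting into w3 glues patterns; closure does the rest.
composing w1 on (x3, x2), with out.j its own outer ports: {out.1, out.2} {x2.1, x3.1, x3.2} {x2.2}
composing w2 on (x1, x3, x2), with out.j its own outer ports: {out.1, out.2, x1.1} {x1.2} {x2.1, x3.1, x3.2} {x2.2}
composing w3 on (x1, x3, x2, x4), with out.j its own outer ports: {out.1} {out.2, x1.1} {x1.2} {x2.1, x3.1, x3.2} {x2.2} {x4.1} {x4.2}

{out.1} {out.2, x1.1} {x1.2} {x2.1, x3.1, x3.2} {x2.2} {x4.1} {x4.2}


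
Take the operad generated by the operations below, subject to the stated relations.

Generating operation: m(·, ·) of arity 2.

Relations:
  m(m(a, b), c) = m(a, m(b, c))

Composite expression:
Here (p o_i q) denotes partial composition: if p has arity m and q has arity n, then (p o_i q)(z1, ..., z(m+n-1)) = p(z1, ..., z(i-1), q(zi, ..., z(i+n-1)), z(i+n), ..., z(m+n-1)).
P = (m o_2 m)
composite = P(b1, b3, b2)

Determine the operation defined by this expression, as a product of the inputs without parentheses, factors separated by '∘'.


b1 ∘ b3 ∘ b2

Associativity of m dissolves the nesting; only the b-input order survives.
m(b3, b2) collapses to b3 ∘ b2
m(b1, m(b3, b2)) collapses to b1 ∘ b3 ∘ b2
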